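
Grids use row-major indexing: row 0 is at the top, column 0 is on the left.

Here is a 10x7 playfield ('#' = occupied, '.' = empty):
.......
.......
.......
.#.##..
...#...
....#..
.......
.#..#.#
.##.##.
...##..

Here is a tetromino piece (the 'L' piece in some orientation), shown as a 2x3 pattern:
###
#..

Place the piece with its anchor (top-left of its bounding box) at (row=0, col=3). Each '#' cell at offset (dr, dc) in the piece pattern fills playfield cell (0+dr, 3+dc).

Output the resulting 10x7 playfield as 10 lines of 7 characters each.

Fill (0+0,3+0) = (0,3)
Fill (0+0,3+1) = (0,4)
Fill (0+0,3+2) = (0,5)
Fill (0+1,3+0) = (1,3)

Answer: ...###.
...#...
.......
.#.##..
...#...
....#..
.......
.#..#.#
.##.##.
...##..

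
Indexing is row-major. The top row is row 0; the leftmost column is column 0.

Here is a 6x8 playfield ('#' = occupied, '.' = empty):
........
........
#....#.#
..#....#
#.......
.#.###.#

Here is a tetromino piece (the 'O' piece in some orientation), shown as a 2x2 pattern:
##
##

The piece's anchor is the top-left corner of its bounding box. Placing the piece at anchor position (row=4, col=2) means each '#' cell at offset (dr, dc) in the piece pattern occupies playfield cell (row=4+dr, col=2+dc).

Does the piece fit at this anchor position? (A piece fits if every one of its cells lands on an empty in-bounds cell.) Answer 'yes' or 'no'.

Answer: no

Derivation:
Check each piece cell at anchor (4, 2):
  offset (0,0) -> (4,2): empty -> OK
  offset (0,1) -> (4,3): empty -> OK
  offset (1,0) -> (5,2): empty -> OK
  offset (1,1) -> (5,3): occupied ('#') -> FAIL
All cells valid: no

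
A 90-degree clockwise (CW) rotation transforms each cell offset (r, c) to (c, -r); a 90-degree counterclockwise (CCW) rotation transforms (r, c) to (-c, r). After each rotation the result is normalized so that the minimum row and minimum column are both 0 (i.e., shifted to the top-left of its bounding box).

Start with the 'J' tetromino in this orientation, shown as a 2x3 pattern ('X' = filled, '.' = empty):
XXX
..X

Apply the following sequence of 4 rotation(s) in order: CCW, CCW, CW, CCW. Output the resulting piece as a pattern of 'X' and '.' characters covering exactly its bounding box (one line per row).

Start:
XXX
..X
After rotation 1 (CCW):
XX
X.
X.
After rotation 2 (CCW):
X..
XXX
After rotation 3 (CW):
XX
X.
X.
After rotation 4 (CCW):
X..
XXX

Answer: X..
XXX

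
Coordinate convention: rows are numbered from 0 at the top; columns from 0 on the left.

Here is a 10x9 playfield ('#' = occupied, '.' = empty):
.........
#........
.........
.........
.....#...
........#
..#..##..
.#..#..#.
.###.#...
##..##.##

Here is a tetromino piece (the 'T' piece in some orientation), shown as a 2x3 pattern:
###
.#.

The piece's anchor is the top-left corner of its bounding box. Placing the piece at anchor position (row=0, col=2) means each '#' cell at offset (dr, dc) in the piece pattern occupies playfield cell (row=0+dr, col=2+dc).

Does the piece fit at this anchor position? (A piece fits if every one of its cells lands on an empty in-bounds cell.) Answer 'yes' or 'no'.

Answer: yes

Derivation:
Check each piece cell at anchor (0, 2):
  offset (0,0) -> (0,2): empty -> OK
  offset (0,1) -> (0,3): empty -> OK
  offset (0,2) -> (0,4): empty -> OK
  offset (1,1) -> (1,3): empty -> OK
All cells valid: yes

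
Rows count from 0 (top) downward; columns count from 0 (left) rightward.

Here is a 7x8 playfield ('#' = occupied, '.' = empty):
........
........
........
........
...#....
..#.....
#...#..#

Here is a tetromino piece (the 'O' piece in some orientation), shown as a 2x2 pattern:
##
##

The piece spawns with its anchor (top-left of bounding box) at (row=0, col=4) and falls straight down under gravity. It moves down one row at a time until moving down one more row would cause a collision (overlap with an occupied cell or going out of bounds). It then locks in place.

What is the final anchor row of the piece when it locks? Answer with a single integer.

Spawn at (row=0, col=4). Try each row:
  row 0: fits
  row 1: fits
  row 2: fits
  row 3: fits
  row 4: fits
  row 5: blocked -> lock at row 4

Answer: 4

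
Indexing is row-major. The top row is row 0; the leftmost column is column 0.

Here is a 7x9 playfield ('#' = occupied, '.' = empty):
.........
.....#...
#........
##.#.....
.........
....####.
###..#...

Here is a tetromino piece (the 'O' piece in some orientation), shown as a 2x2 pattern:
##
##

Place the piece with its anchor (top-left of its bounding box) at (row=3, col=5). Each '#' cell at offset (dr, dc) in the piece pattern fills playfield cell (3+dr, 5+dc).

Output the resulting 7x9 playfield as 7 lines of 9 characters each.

Answer: .........
.....#...
#........
##.#.##..
.....##..
....####.
###..#...

Derivation:
Fill (3+0,5+0) = (3,5)
Fill (3+0,5+1) = (3,6)
Fill (3+1,5+0) = (4,5)
Fill (3+1,5+1) = (4,6)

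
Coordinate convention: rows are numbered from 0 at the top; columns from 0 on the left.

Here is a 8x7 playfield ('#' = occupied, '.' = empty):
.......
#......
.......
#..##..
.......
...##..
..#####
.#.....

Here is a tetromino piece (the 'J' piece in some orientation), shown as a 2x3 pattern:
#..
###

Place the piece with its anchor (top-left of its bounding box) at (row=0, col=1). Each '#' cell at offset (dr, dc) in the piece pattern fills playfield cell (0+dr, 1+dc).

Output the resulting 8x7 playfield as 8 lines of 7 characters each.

Fill (0+0,1+0) = (0,1)
Fill (0+1,1+0) = (1,1)
Fill (0+1,1+1) = (1,2)
Fill (0+1,1+2) = (1,3)

Answer: .#.....
####...
.......
#..##..
.......
...##..
..#####
.#.....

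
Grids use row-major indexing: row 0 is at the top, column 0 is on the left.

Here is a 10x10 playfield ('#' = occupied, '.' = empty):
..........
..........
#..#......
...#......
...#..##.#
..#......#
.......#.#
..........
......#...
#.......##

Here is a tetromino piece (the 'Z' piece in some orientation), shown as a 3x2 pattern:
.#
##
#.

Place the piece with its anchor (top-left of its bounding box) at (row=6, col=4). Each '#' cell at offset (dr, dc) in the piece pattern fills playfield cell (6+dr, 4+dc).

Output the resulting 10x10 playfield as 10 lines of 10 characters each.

Answer: ..........
..........
#..#......
...#......
...#..##.#
..#......#
.....#.#.#
....##....
....#.#...
#.......##

Derivation:
Fill (6+0,4+1) = (6,5)
Fill (6+1,4+0) = (7,4)
Fill (6+1,4+1) = (7,5)
Fill (6+2,4+0) = (8,4)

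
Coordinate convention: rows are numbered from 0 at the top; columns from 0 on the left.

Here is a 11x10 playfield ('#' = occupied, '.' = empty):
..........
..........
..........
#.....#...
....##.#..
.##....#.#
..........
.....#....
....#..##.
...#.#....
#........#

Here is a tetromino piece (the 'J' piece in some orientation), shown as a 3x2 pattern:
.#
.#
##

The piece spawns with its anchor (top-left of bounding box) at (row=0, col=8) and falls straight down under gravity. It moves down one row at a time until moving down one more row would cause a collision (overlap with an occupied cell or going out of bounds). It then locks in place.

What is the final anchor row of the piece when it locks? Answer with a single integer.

Answer: 2

Derivation:
Spawn at (row=0, col=8). Try each row:
  row 0: fits
  row 1: fits
  row 2: fits
  row 3: blocked -> lock at row 2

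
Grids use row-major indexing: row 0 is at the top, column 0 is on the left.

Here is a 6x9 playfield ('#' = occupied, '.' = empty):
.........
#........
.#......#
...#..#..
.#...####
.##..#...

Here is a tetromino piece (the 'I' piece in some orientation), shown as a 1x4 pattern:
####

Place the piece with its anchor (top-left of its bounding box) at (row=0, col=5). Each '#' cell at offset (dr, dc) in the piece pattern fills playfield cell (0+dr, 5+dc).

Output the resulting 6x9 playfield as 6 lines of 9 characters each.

Answer: .....####
#........
.#......#
...#..#..
.#...####
.##..#...

Derivation:
Fill (0+0,5+0) = (0,5)
Fill (0+0,5+1) = (0,6)
Fill (0+0,5+2) = (0,7)
Fill (0+0,5+3) = (0,8)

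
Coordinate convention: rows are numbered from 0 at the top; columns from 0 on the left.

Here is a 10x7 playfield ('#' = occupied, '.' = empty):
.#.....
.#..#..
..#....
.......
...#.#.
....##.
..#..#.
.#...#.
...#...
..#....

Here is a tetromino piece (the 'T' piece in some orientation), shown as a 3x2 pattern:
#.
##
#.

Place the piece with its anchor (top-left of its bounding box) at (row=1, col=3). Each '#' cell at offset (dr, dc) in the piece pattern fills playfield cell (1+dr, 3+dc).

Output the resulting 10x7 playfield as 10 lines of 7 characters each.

Fill (1+0,3+0) = (1,3)
Fill (1+1,3+0) = (2,3)
Fill (1+1,3+1) = (2,4)
Fill (1+2,3+0) = (3,3)

Answer: .#.....
.#.##..
..###..
...#...
...#.#.
....##.
..#..#.
.#...#.
...#...
..#....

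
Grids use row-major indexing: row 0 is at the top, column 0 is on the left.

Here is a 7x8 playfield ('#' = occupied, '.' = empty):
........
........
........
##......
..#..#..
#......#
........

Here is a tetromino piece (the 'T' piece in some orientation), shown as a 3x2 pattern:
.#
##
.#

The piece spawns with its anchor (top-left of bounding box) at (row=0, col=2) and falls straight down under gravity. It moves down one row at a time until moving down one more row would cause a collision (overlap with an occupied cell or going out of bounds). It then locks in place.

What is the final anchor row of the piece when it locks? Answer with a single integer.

Spawn at (row=0, col=2). Try each row:
  row 0: fits
  row 1: fits
  row 2: fits
  row 3: blocked -> lock at row 2

Answer: 2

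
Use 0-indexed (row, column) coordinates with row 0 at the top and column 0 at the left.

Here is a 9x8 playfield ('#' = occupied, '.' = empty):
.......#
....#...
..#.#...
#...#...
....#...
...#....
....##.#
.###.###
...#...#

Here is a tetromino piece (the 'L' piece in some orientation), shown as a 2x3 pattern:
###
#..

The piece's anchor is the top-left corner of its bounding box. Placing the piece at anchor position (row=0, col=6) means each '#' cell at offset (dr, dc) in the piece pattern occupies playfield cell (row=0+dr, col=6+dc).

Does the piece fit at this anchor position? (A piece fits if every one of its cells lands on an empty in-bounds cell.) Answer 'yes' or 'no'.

Answer: no

Derivation:
Check each piece cell at anchor (0, 6):
  offset (0,0) -> (0,6): empty -> OK
  offset (0,1) -> (0,7): occupied ('#') -> FAIL
  offset (0,2) -> (0,8): out of bounds -> FAIL
  offset (1,0) -> (1,6): empty -> OK
All cells valid: no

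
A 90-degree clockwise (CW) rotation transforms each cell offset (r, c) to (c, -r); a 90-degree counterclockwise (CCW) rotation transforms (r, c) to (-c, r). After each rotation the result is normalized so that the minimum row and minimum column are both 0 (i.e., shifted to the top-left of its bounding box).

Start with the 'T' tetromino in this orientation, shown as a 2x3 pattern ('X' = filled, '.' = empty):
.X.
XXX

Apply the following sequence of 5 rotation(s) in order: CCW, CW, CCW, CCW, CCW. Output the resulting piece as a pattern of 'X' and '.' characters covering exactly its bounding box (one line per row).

Start:
.X.
XXX
After rotation 1 (CCW):
.X
XX
.X
After rotation 2 (CW):
.X.
XXX
After rotation 3 (CCW):
.X
XX
.X
After rotation 4 (CCW):
XXX
.X.
After rotation 5 (CCW):
X.
XX
X.

Answer: X.
XX
X.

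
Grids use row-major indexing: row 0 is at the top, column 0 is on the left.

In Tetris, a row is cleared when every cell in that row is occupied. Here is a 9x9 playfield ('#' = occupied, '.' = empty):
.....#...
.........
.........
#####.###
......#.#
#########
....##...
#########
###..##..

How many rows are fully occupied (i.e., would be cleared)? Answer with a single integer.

Check each row:
  row 0: 8 empty cells -> not full
  row 1: 9 empty cells -> not full
  row 2: 9 empty cells -> not full
  row 3: 1 empty cell -> not full
  row 4: 7 empty cells -> not full
  row 5: 0 empty cells -> FULL (clear)
  row 6: 7 empty cells -> not full
  row 7: 0 empty cells -> FULL (clear)
  row 8: 4 empty cells -> not full
Total rows cleared: 2

Answer: 2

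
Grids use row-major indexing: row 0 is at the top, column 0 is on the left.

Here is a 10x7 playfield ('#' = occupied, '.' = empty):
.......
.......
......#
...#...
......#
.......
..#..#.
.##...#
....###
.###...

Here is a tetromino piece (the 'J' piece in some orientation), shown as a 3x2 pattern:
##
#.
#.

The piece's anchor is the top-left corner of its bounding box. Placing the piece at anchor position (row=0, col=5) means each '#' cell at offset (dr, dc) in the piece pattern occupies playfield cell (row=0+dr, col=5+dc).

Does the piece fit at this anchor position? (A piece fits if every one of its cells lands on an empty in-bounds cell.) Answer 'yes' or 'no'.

Check each piece cell at anchor (0, 5):
  offset (0,0) -> (0,5): empty -> OK
  offset (0,1) -> (0,6): empty -> OK
  offset (1,0) -> (1,5): empty -> OK
  offset (2,0) -> (2,5): empty -> OK
All cells valid: yes

Answer: yes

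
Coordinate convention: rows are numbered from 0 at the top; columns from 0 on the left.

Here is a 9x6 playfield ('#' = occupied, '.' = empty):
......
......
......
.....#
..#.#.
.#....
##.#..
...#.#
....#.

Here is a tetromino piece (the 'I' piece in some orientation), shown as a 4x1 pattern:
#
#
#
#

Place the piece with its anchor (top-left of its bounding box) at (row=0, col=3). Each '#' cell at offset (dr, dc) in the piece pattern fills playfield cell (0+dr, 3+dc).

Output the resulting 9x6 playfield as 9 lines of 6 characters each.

Answer: ...#..
...#..
...#..
...#.#
..#.#.
.#....
##.#..
...#.#
....#.

Derivation:
Fill (0+0,3+0) = (0,3)
Fill (0+1,3+0) = (1,3)
Fill (0+2,3+0) = (2,3)
Fill (0+3,3+0) = (3,3)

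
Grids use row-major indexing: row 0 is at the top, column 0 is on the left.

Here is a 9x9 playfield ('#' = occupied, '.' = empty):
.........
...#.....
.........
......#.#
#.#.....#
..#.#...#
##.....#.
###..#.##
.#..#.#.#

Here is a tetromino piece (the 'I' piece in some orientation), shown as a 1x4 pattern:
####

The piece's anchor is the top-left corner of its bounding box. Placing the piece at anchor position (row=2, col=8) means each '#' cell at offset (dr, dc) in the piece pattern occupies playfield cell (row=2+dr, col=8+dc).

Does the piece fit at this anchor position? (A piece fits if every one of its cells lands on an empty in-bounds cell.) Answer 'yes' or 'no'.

Answer: no

Derivation:
Check each piece cell at anchor (2, 8):
  offset (0,0) -> (2,8): empty -> OK
  offset (0,1) -> (2,9): out of bounds -> FAIL
  offset (0,2) -> (2,10): out of bounds -> FAIL
  offset (0,3) -> (2,11): out of bounds -> FAIL
All cells valid: no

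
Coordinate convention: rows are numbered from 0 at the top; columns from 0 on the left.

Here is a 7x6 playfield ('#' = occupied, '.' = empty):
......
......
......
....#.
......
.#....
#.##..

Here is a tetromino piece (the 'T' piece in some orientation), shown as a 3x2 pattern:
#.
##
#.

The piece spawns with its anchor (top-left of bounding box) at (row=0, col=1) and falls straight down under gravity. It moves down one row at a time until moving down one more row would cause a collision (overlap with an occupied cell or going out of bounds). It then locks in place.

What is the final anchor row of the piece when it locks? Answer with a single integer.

Answer: 2

Derivation:
Spawn at (row=0, col=1). Try each row:
  row 0: fits
  row 1: fits
  row 2: fits
  row 3: blocked -> lock at row 2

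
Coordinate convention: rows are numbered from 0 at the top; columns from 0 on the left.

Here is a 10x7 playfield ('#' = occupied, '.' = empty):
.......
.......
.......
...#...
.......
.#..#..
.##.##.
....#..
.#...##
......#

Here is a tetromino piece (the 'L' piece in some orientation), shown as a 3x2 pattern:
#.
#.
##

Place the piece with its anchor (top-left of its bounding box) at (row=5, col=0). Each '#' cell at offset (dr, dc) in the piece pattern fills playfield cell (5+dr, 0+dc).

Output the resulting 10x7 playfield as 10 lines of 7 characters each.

Fill (5+0,0+0) = (5,0)
Fill (5+1,0+0) = (6,0)
Fill (5+2,0+0) = (7,0)
Fill (5+2,0+1) = (7,1)

Answer: .......
.......
.......
...#...
.......
##..#..
###.##.
##..#..
.#...##
......#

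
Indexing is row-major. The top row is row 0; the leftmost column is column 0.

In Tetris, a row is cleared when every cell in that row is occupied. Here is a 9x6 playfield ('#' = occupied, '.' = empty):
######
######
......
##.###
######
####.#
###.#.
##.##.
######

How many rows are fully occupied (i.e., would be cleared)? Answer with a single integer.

Check each row:
  row 0: 0 empty cells -> FULL (clear)
  row 1: 0 empty cells -> FULL (clear)
  row 2: 6 empty cells -> not full
  row 3: 1 empty cell -> not full
  row 4: 0 empty cells -> FULL (clear)
  row 5: 1 empty cell -> not full
  row 6: 2 empty cells -> not full
  row 7: 2 empty cells -> not full
  row 8: 0 empty cells -> FULL (clear)
Total rows cleared: 4

Answer: 4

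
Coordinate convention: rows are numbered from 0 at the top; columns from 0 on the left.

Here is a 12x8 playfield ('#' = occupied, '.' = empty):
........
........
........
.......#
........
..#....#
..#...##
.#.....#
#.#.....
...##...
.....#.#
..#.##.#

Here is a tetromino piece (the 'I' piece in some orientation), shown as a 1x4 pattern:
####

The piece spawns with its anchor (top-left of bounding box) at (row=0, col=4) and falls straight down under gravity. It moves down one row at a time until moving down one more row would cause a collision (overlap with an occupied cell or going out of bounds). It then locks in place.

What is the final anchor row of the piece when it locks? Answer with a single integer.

Answer: 2

Derivation:
Spawn at (row=0, col=4). Try each row:
  row 0: fits
  row 1: fits
  row 2: fits
  row 3: blocked -> lock at row 2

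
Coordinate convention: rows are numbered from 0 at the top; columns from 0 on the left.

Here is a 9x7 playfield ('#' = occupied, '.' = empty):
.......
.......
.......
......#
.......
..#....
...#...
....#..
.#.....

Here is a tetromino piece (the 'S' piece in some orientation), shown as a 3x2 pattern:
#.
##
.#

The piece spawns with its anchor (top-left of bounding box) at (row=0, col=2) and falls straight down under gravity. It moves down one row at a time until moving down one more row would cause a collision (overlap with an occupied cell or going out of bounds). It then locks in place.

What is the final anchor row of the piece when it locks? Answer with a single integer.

Answer: 3

Derivation:
Spawn at (row=0, col=2). Try each row:
  row 0: fits
  row 1: fits
  row 2: fits
  row 3: fits
  row 4: blocked -> lock at row 3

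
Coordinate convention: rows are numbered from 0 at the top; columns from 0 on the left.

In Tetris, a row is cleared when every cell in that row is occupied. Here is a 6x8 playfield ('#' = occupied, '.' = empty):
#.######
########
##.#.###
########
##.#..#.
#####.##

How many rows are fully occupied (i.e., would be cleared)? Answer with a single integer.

Check each row:
  row 0: 1 empty cell -> not full
  row 1: 0 empty cells -> FULL (clear)
  row 2: 2 empty cells -> not full
  row 3: 0 empty cells -> FULL (clear)
  row 4: 4 empty cells -> not full
  row 5: 1 empty cell -> not full
Total rows cleared: 2

Answer: 2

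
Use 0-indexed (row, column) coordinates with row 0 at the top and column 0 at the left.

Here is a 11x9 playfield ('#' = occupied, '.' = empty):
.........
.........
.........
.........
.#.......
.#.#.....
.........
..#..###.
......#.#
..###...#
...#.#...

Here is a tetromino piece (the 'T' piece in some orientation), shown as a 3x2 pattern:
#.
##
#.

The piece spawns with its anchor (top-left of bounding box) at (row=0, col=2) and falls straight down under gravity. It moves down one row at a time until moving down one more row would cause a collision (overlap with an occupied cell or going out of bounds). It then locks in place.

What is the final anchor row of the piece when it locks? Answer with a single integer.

Answer: 3

Derivation:
Spawn at (row=0, col=2). Try each row:
  row 0: fits
  row 1: fits
  row 2: fits
  row 3: fits
  row 4: blocked -> lock at row 3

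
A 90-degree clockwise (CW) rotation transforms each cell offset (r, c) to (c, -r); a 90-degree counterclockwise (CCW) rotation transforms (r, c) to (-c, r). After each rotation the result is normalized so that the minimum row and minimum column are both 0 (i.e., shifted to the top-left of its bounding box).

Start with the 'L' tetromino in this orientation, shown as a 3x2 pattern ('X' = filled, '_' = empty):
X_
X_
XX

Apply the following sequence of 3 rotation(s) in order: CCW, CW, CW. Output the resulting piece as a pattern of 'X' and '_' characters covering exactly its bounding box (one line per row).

Start:
X_
X_
XX
After rotation 1 (CCW):
__X
XXX
After rotation 2 (CW):
X_
X_
XX
After rotation 3 (CW):
XXX
X__

Answer: XXX
X__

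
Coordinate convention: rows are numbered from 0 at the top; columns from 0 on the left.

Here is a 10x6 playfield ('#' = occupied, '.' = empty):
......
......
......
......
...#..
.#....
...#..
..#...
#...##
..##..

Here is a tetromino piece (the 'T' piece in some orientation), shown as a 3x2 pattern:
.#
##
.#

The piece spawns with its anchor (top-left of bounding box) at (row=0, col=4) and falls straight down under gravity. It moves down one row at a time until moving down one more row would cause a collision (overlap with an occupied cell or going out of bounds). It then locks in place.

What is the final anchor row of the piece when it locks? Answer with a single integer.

Spawn at (row=0, col=4). Try each row:
  row 0: fits
  row 1: fits
  row 2: fits
  row 3: fits
  row 4: fits
  row 5: fits
  row 6: blocked -> lock at row 5

Answer: 5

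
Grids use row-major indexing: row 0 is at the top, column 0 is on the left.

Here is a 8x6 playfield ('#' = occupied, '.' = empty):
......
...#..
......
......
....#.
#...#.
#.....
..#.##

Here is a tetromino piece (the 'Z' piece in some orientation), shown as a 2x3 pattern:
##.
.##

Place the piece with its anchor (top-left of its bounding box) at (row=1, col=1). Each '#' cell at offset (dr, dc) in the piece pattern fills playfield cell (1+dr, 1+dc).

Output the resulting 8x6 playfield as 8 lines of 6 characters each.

Fill (1+0,1+0) = (1,1)
Fill (1+0,1+1) = (1,2)
Fill (1+1,1+1) = (2,2)
Fill (1+1,1+2) = (2,3)

Answer: ......
.###..
..##..
......
....#.
#...#.
#.....
..#.##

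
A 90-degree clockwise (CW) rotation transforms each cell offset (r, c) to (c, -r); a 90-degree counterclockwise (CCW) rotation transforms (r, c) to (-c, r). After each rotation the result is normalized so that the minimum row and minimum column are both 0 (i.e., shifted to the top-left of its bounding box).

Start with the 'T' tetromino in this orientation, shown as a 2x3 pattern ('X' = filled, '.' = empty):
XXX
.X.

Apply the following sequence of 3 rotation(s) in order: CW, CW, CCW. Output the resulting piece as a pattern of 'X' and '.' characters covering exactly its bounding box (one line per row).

Start:
XXX
.X.
After rotation 1 (CW):
.X
XX
.X
After rotation 2 (CW):
.X.
XXX
After rotation 3 (CCW):
.X
XX
.X

Answer: .X
XX
.X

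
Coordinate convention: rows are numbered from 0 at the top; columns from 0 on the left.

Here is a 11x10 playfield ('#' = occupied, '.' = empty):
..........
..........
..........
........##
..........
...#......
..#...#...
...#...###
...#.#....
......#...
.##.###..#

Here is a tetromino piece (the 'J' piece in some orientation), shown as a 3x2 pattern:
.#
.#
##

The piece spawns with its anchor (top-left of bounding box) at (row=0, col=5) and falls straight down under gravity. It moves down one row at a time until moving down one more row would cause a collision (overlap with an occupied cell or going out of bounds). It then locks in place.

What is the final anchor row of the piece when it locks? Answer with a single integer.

Spawn at (row=0, col=5). Try each row:
  row 0: fits
  row 1: fits
  row 2: fits
  row 3: fits
  row 4: blocked -> lock at row 3

Answer: 3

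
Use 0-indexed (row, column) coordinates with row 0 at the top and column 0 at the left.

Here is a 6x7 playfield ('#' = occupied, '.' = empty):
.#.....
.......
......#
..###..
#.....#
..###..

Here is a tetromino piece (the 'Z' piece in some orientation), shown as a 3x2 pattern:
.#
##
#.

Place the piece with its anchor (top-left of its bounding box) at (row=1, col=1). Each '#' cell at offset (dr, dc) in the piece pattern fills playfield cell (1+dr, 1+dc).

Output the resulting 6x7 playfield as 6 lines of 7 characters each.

Fill (1+0,1+1) = (1,2)
Fill (1+1,1+0) = (2,1)
Fill (1+1,1+1) = (2,2)
Fill (1+2,1+0) = (3,1)

Answer: .#.....
..#....
.##...#
.####..
#.....#
..###..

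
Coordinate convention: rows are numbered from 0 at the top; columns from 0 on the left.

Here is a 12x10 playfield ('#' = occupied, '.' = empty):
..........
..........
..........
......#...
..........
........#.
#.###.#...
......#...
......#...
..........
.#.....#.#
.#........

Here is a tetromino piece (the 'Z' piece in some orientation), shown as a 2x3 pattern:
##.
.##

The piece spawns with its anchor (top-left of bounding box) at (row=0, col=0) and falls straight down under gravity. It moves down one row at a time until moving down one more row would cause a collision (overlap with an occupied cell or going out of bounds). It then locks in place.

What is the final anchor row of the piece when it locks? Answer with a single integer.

Spawn at (row=0, col=0). Try each row:
  row 0: fits
  row 1: fits
  row 2: fits
  row 3: fits
  row 4: fits
  row 5: blocked -> lock at row 4

Answer: 4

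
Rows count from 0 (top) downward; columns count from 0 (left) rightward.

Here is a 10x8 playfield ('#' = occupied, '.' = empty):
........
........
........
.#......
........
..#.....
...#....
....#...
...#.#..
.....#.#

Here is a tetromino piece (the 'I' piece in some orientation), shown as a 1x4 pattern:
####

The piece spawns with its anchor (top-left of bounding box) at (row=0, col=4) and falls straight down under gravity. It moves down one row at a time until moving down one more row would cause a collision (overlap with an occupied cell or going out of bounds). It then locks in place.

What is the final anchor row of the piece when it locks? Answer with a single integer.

Answer: 6

Derivation:
Spawn at (row=0, col=4). Try each row:
  row 0: fits
  row 1: fits
  row 2: fits
  row 3: fits
  row 4: fits
  row 5: fits
  row 6: fits
  row 7: blocked -> lock at row 6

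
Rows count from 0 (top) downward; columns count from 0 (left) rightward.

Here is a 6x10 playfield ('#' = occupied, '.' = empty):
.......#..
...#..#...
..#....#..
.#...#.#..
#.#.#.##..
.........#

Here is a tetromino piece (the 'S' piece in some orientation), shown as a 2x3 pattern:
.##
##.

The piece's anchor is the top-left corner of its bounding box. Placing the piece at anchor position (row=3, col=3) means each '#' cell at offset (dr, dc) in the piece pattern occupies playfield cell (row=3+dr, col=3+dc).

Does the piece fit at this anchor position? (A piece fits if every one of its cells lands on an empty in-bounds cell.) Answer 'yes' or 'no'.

Check each piece cell at anchor (3, 3):
  offset (0,1) -> (3,4): empty -> OK
  offset (0,2) -> (3,5): occupied ('#') -> FAIL
  offset (1,0) -> (4,3): empty -> OK
  offset (1,1) -> (4,4): occupied ('#') -> FAIL
All cells valid: no

Answer: no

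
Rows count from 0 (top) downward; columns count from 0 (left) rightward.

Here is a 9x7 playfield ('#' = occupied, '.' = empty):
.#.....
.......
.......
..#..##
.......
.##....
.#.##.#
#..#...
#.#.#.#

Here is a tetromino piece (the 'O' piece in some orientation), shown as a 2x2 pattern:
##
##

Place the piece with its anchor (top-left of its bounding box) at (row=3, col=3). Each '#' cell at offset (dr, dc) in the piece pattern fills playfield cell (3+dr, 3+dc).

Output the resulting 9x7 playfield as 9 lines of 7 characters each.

Fill (3+0,3+0) = (3,3)
Fill (3+0,3+1) = (3,4)
Fill (3+1,3+0) = (4,3)
Fill (3+1,3+1) = (4,4)

Answer: .#.....
.......
.......
..#####
...##..
.##....
.#.##.#
#..#...
#.#.#.#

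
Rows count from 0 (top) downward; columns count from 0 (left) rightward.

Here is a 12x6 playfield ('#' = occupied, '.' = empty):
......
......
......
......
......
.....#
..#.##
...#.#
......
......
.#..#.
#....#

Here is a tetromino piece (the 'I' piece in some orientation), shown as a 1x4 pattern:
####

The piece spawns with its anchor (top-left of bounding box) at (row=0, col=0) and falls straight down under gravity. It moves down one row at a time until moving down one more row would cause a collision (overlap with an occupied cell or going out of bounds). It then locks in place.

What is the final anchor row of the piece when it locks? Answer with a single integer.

Answer: 5

Derivation:
Spawn at (row=0, col=0). Try each row:
  row 0: fits
  row 1: fits
  row 2: fits
  row 3: fits
  row 4: fits
  row 5: fits
  row 6: blocked -> lock at row 5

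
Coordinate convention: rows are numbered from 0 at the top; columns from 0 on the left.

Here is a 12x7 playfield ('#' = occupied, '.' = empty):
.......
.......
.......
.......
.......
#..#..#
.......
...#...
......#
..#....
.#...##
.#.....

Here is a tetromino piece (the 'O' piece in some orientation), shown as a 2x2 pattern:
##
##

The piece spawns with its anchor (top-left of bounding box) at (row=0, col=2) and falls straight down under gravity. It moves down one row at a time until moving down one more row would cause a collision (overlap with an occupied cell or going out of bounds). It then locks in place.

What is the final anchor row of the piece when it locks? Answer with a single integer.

Answer: 3

Derivation:
Spawn at (row=0, col=2). Try each row:
  row 0: fits
  row 1: fits
  row 2: fits
  row 3: fits
  row 4: blocked -> lock at row 3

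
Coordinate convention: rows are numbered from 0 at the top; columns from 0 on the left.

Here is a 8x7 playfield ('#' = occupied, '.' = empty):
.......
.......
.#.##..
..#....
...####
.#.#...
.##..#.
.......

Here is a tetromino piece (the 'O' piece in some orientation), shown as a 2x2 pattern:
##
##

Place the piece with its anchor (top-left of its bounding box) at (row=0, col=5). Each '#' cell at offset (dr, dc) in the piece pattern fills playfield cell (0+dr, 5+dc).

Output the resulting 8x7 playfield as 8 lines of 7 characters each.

Answer: .....##
.....##
.#.##..
..#....
...####
.#.#...
.##..#.
.......

Derivation:
Fill (0+0,5+0) = (0,5)
Fill (0+0,5+1) = (0,6)
Fill (0+1,5+0) = (1,5)
Fill (0+1,5+1) = (1,6)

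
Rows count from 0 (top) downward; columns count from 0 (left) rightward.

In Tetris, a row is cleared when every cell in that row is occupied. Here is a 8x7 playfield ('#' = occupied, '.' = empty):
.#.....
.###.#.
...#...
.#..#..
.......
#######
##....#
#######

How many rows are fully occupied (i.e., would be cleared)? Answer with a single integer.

Check each row:
  row 0: 6 empty cells -> not full
  row 1: 3 empty cells -> not full
  row 2: 6 empty cells -> not full
  row 3: 5 empty cells -> not full
  row 4: 7 empty cells -> not full
  row 5: 0 empty cells -> FULL (clear)
  row 6: 4 empty cells -> not full
  row 7: 0 empty cells -> FULL (clear)
Total rows cleared: 2

Answer: 2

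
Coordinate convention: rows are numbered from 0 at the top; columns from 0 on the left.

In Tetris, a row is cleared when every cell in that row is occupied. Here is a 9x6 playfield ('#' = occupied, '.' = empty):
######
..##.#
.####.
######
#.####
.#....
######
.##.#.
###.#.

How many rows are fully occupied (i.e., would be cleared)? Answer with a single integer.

Check each row:
  row 0: 0 empty cells -> FULL (clear)
  row 1: 3 empty cells -> not full
  row 2: 2 empty cells -> not full
  row 3: 0 empty cells -> FULL (clear)
  row 4: 1 empty cell -> not full
  row 5: 5 empty cells -> not full
  row 6: 0 empty cells -> FULL (clear)
  row 7: 3 empty cells -> not full
  row 8: 2 empty cells -> not full
Total rows cleared: 3

Answer: 3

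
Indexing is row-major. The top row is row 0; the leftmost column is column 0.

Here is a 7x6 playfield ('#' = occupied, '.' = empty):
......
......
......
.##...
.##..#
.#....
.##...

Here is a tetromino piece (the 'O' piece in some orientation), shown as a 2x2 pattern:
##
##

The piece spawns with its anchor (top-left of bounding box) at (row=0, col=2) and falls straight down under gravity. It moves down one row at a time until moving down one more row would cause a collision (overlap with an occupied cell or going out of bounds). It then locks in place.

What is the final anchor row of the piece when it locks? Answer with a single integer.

Spawn at (row=0, col=2). Try each row:
  row 0: fits
  row 1: fits
  row 2: blocked -> lock at row 1

Answer: 1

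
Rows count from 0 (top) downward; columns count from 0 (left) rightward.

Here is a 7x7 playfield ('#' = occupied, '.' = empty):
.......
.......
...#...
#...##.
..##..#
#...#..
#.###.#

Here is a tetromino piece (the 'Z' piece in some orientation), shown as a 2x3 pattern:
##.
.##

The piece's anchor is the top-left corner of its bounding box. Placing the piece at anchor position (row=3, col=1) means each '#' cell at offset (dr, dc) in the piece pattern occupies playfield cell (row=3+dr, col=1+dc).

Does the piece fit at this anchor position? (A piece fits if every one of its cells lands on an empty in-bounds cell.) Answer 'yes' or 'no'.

Answer: no

Derivation:
Check each piece cell at anchor (3, 1):
  offset (0,0) -> (3,1): empty -> OK
  offset (0,1) -> (3,2): empty -> OK
  offset (1,1) -> (4,2): occupied ('#') -> FAIL
  offset (1,2) -> (4,3): occupied ('#') -> FAIL
All cells valid: no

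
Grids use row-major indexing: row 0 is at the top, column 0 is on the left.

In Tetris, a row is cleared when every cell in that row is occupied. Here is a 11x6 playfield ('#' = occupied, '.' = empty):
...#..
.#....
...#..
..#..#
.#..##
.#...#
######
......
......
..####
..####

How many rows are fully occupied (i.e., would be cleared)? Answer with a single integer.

Check each row:
  row 0: 5 empty cells -> not full
  row 1: 5 empty cells -> not full
  row 2: 5 empty cells -> not full
  row 3: 4 empty cells -> not full
  row 4: 3 empty cells -> not full
  row 5: 4 empty cells -> not full
  row 6: 0 empty cells -> FULL (clear)
  row 7: 6 empty cells -> not full
  row 8: 6 empty cells -> not full
  row 9: 2 empty cells -> not full
  row 10: 2 empty cells -> not full
Total rows cleared: 1

Answer: 1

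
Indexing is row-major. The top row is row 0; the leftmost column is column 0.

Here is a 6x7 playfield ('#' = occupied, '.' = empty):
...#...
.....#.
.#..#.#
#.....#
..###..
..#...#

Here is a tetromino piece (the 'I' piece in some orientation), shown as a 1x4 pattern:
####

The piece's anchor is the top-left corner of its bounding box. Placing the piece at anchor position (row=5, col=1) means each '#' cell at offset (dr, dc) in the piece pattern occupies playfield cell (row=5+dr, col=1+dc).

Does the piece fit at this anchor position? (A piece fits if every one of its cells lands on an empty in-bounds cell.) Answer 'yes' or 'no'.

Answer: no

Derivation:
Check each piece cell at anchor (5, 1):
  offset (0,0) -> (5,1): empty -> OK
  offset (0,1) -> (5,2): occupied ('#') -> FAIL
  offset (0,2) -> (5,3): empty -> OK
  offset (0,3) -> (5,4): empty -> OK
All cells valid: no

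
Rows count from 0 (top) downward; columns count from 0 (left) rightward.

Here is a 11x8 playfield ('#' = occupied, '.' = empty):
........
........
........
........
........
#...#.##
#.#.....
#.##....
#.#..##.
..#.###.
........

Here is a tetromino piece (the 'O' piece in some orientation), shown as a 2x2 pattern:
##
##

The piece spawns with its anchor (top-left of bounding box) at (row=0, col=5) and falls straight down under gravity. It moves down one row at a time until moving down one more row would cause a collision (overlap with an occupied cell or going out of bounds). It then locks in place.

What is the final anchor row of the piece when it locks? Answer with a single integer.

Spawn at (row=0, col=5). Try each row:
  row 0: fits
  row 1: fits
  row 2: fits
  row 3: fits
  row 4: blocked -> lock at row 3

Answer: 3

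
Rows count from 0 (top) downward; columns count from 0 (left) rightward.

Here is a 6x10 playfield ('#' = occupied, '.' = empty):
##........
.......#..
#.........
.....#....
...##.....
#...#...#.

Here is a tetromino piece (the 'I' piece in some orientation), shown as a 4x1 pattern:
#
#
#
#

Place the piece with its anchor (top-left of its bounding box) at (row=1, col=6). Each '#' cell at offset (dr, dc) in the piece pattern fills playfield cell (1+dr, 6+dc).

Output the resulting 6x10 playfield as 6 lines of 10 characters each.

Fill (1+0,6+0) = (1,6)
Fill (1+1,6+0) = (2,6)
Fill (1+2,6+0) = (3,6)
Fill (1+3,6+0) = (4,6)

Answer: ##........
......##..
#.....#...
.....##...
...##.#...
#...#...#.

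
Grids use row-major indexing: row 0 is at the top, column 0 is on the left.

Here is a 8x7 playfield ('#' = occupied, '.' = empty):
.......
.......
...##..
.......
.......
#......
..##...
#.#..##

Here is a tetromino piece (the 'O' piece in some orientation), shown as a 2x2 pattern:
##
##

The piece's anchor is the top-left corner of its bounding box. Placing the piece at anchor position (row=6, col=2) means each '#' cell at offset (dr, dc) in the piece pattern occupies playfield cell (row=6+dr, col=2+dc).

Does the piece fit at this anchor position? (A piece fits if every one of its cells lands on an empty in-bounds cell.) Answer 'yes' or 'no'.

Check each piece cell at anchor (6, 2):
  offset (0,0) -> (6,2): occupied ('#') -> FAIL
  offset (0,1) -> (6,3): occupied ('#') -> FAIL
  offset (1,0) -> (7,2): occupied ('#') -> FAIL
  offset (1,1) -> (7,3): empty -> OK
All cells valid: no

Answer: no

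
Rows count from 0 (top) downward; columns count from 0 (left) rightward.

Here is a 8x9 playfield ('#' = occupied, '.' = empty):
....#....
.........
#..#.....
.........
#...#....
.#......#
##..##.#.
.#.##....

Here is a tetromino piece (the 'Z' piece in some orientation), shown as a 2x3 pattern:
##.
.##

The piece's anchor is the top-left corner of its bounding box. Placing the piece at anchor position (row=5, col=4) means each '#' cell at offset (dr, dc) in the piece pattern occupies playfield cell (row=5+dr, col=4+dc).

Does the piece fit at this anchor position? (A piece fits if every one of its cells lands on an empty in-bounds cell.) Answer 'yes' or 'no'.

Check each piece cell at anchor (5, 4):
  offset (0,0) -> (5,4): empty -> OK
  offset (0,1) -> (5,5): empty -> OK
  offset (1,1) -> (6,5): occupied ('#') -> FAIL
  offset (1,2) -> (6,6): empty -> OK
All cells valid: no

Answer: no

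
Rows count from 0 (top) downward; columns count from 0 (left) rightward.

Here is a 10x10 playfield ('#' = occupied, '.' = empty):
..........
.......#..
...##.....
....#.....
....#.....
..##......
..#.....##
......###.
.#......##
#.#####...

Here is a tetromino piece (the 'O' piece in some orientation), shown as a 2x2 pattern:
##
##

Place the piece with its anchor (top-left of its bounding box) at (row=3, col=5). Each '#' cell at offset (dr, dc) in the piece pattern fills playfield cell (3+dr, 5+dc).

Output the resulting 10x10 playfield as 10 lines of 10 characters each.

Answer: ..........
.......#..
...##.....
....###...
....###...
..##......
..#.....##
......###.
.#......##
#.#####...

Derivation:
Fill (3+0,5+0) = (3,5)
Fill (3+0,5+1) = (3,6)
Fill (3+1,5+0) = (4,5)
Fill (3+1,5+1) = (4,6)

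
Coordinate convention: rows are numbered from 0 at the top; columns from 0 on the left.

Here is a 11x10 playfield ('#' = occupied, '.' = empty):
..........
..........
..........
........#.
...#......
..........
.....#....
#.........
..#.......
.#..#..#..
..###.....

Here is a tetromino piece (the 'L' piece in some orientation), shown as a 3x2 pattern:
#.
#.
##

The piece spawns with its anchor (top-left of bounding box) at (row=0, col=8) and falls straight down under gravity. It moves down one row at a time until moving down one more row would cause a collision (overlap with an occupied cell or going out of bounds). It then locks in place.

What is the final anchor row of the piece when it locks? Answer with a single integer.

Spawn at (row=0, col=8). Try each row:
  row 0: fits
  row 1: blocked -> lock at row 0

Answer: 0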